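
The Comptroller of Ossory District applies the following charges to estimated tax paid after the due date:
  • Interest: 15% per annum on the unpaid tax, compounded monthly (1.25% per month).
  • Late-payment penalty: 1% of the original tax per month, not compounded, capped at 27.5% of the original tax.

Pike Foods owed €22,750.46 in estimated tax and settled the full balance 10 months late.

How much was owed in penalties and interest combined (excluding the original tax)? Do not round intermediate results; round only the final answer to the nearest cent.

Penalty: 10 × 1% × €22,750.46 = €2,275.05… (below the 27.5% cap of €6,256.38…)
Interest: €22,750.46 × ((1 + 0.0125)^10 − 1) = €22,750.46 × 0.1322708… = €3,009.2222…
Penalties + interest = €2,275.0460 + €3,009.2222… = €5,284.27

€5,284.27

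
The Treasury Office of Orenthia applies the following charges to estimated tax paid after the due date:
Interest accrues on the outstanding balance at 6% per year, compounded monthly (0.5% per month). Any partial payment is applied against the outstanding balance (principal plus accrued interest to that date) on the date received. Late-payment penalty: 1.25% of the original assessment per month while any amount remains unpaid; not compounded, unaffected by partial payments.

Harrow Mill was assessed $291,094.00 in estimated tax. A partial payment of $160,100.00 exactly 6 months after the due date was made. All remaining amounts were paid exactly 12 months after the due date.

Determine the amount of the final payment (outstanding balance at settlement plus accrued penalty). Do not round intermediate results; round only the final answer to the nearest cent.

Balance at month 6: $291,094.0000 × (1 + 0.005)^6 = $299,936.7107…
After $160,100.00 payment: $299,936.7107… − $160,100.00 = $139,836.7107…
Balance at month 12: $139,836.7107… × (1 + 0.005)^6 = $144,084.6017…
Penalty: 12 × 1.25% × $291,094.00 = $43,664.10
Final settlement = outstanding balance + penalty = $144,084.6017… + $43,664.10 = $187,748.70

$187,748.70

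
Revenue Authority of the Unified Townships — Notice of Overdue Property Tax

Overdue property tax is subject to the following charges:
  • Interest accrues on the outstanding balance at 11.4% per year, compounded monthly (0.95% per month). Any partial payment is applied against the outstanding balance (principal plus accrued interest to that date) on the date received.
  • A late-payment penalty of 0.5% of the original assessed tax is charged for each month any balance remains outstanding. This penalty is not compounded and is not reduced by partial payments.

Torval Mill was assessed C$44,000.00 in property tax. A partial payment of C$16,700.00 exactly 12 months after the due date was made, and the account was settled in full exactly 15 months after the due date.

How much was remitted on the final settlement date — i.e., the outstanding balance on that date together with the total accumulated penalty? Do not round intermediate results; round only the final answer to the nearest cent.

Balance at month 12: C$44,000.0000 × (1 + 0.0095)^12 = C$49,286.5655…
After C$16,700.00 payment: C$49,286.5655… − C$16,700.00 = C$32,586.5655…
Balance at month 15: C$32,586.5655… × (1 + 0.0095)^3 = C$33,524.1334…
Penalty: 15 × 0.5% × C$44,000.00 = C$3,300.00
Final settlement = outstanding balance + penalty = C$33,524.1334… + C$3,300.00 = C$36,824.13

C$36,824.13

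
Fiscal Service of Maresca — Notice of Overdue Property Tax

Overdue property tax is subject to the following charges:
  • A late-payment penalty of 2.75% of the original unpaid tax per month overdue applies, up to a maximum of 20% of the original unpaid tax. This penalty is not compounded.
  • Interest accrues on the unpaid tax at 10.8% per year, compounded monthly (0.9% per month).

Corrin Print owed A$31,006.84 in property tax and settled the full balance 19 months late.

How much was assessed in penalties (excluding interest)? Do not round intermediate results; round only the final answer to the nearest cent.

A$6,201.37

Penalty (uncapped): 19 × 2.75% × A$31,006.84 = A$16,201.07…; cap = 20% × A$31,006.84 = A$6,201.37… → penalty = A$6,201.37…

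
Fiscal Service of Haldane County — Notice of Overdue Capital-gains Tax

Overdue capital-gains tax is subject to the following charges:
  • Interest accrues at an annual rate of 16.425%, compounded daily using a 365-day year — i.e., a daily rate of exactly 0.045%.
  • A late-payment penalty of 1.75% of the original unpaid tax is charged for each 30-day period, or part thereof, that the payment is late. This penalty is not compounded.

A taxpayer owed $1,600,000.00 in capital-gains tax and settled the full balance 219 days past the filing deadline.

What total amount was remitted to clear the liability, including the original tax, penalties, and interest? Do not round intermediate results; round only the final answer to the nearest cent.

Penalty periods: ⌈219/30⌉ = 8; penalty = 8 × 1.75% × $1,600,000.00 = $224,000.00
Interest: $1,600,000.00 × ((1 + 0.00045)^219 − 1) = $1,600,000.00 × 0.10354512… = $165,672.1901…
Total = $1,600,000.00 + $224,000.0000 + $165,672.1901… = $1,989,672.19

$1,989,672.19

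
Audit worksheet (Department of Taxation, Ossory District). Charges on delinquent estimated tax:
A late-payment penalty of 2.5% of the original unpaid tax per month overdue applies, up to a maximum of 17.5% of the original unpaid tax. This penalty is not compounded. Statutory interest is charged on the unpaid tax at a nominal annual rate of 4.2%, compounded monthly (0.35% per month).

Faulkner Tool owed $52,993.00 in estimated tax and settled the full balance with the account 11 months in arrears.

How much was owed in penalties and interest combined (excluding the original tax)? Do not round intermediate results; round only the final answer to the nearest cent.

Penalty (uncapped): 11 × 2.5% × $52,993.00 = $14,573.08…; cap = 17.5% × $52,993.00 = $9,273.78… → penalty = $9,273.78…
Interest: $52,993.00 × ((1 + 0.0035)^11 − 1) = $52,993.00 × 0.0391809… = $2,076.3121…
Penalties + interest = $9,273.7750 + $2,076.3121… = $11,350.09

$11,350.09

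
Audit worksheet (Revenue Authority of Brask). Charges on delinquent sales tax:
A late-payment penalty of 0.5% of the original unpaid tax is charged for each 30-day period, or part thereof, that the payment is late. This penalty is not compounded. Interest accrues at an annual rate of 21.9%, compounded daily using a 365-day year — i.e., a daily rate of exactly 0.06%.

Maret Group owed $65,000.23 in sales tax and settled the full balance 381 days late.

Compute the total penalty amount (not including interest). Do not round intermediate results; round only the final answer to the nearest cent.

$4,225.01

Penalty periods: ⌈381/30⌉ = 13; penalty = 13 × 0.5% × $65,000.23 = $4,225.01…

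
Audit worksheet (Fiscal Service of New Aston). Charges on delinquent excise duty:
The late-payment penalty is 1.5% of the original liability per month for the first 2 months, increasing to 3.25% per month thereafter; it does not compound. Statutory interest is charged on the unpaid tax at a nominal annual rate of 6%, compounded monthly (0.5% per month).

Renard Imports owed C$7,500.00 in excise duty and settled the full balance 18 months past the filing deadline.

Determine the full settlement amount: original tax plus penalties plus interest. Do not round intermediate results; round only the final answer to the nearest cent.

Penalty, months 1–2: 2 × 1.5% × C$7,500.00 = C$225.00
Penalty, months 3–18: 16 × 3.25% × C$7,500.00 = C$3,900.00
Interest: C$7,500.00 × ((1 + 0.005)^18 − 1) = C$7,500.00 × 0.0939289… = C$704.4670…
Total = C$7,500.00 + C$4,125.0000 + C$704.4670… = C$12,329.47

C$12,329.47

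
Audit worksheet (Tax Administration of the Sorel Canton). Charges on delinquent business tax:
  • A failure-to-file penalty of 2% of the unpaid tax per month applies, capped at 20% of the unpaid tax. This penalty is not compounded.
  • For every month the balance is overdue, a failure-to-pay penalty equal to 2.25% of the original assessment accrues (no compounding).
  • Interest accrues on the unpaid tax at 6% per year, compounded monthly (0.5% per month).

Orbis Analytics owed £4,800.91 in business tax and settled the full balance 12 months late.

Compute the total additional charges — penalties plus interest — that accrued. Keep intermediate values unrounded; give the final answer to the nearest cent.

£2,552.54

Failure-to-file: 12 × 2% × £4,800.91 = £1,152.22…, capped at 20% × £4,800.91 = £960.18…
Failure-to-pay penalty: 12 × 2.25% × £4,800.91 = £1,296.25…
Interest: £4,800.91 × ((1 + 0.005)^12 − 1) = £4,800.91 × 0.0616778… = £296.1096…
Penalties + interest = £2,256.4277 + £296.1096… = £2,552.54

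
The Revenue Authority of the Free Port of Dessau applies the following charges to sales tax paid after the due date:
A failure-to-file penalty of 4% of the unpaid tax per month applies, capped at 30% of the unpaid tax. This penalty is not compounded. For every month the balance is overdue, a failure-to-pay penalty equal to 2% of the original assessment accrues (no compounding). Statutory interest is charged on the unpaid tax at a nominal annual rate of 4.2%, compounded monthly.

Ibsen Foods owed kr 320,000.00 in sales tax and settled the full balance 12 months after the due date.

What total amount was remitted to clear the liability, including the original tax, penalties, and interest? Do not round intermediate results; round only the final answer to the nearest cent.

kr 506,501.76

Failure-to-file: 12 × 4% × kr 320,000.00 = kr 153,600.00, capped at 30% × kr 320,000.00 = kr 96,000.00
Failure-to-pay penalty = 2% × kr 320,000.00 × 12 mo = kr 76,800.00
Interest (4.2%/yr ÷ 12 = 0.35%/month): kr 320,000.00 × ((1 + 0.0035)^12 − 1) = kr 13,701.7623…
Total = kr 320,000.00 + kr 172,800.0000 + kr 13,701.7623… = kr 506,501.76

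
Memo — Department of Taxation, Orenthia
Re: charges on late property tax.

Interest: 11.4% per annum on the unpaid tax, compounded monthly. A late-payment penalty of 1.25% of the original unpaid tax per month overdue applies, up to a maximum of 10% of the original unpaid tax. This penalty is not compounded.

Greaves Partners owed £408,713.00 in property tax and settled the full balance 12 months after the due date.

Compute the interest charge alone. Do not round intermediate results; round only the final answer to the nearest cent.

£49,106.55

Interest (11.4%/yr ÷ 12 = 0.95%/month): £408,713.00 × ((1 + 0.0095)^12 − 1) = £49,106.5466…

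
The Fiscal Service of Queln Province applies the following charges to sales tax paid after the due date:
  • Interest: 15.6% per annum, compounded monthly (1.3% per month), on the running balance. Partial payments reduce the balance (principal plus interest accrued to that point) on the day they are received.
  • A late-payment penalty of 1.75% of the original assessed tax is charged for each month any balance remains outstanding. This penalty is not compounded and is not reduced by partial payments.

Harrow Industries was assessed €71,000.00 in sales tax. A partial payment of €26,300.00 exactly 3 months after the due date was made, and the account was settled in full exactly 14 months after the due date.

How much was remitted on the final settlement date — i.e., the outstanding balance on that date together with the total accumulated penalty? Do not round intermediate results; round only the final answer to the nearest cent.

Balance at month 3: €71,000.0000 × (1 + 0.013)^3 = €73,805.1530…
After €26,300.00 payment: €73,805.1530… − €26,300.00 = €47,505.1530…
Balance at month 14: €47,505.1530… × (1 + 0.013)^11 = €54,757.6271…
Penalty: 14 × 1.75% × €71,000.00 = €17,395.00
Final settlement = outstanding balance + penalty = €54,757.6271… + €17,395.00 = €72,152.63

€72,152.63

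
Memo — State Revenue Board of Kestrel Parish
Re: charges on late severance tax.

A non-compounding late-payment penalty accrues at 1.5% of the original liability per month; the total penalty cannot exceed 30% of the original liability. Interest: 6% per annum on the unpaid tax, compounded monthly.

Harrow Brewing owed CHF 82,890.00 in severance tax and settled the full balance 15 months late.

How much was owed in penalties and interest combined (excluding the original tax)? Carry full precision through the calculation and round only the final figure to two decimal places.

Penalty: 15 × 1.5% × CHF 82,890.00 = CHF 18,650.25 (below the 30% cap of CHF 24,867.00)
Interest (6%/yr ÷ 12 = 0.5%/month): CHF 82,890.00 × ((1 + 0.005)^15 − 1) = CHF 6,439.1221…
Penalties + interest = CHF 18,650.2500 + CHF 6,439.1221… = CHF 25,089.37

CHF 25,089.37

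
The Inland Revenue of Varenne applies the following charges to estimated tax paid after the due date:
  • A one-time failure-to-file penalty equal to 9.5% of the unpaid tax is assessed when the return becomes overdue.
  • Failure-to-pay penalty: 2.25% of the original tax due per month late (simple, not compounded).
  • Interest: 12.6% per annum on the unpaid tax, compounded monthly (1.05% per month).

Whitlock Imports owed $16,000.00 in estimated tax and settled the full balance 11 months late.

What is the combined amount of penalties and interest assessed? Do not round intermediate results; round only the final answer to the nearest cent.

$7,428.14

Failure-to-file penalty: 9.5% × $16,000.00 = $1,520.00
Failure-to-pay penalty = 2.25% × $16,000.00 × 11 mo = $3,960.00
Interest: $16,000.00 × ((1 + 0.0105)^11 − 1) = $16,000.00 × 0.1217588… = $1,948.1413…
Penalties + interest = $5,480.0000 + $1,948.1413… = $7,428.14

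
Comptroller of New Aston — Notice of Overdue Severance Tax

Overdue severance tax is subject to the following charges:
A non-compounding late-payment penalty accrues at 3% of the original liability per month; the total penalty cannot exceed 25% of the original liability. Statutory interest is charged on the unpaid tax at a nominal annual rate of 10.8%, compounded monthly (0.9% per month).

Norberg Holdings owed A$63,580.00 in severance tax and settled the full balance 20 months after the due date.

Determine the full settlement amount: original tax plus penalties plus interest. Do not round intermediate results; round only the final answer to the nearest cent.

Penalty (uncapped): 20 × 3% × A$63,580.00 = A$38,148.00; cap = 25% × A$63,580.00 = A$15,895.00 → penalty = A$15,895.00
Interest: A$63,580.00 × ((1 + 0.009)^20 − 1) = A$63,580.00 × 0.1962538… = A$12,477.8156…
Total = A$63,580.00 + A$15,895.0000 + A$12,477.8156… = A$91,952.82

A$91,952.82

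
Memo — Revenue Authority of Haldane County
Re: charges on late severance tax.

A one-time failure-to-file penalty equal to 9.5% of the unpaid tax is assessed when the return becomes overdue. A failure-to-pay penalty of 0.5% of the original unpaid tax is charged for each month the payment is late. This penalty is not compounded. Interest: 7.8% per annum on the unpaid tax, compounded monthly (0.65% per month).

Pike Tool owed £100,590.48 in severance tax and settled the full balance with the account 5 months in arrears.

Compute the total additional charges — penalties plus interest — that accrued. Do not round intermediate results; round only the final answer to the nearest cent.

Failure-to-file penalty: 9.5% × £100,590.48 = £9,556.10…
Failure-to-pay penalty: 5 × 0.5% × £100,590.48 = £2,514.76…
Interest: £100,590.48 × ((1 + 0.0065)^5 − 1) = £100,590.48 × 0.0329253… = £3,311.9672…
Penalties + interest = £12,070.8576 + £3,311.9672… = £15,382.82

£15,382.82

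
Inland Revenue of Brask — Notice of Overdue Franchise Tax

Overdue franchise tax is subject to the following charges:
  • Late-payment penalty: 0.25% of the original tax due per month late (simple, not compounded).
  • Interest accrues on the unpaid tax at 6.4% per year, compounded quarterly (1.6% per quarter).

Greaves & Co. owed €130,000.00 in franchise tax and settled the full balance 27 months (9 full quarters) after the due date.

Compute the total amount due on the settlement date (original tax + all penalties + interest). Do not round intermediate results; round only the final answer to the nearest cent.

€158,738.90

Late-payment penalty: 27 × 0.25% × €130,000.00 = €8,775.00
Interest: €130,000.00 × ((1 + 0.016)^9 − 1) = €130,000.00 × 0.1535685… = €19,963.8992…
Total = €130,000.00 + €8,775.0000 + €19,963.8992… = €158,738.90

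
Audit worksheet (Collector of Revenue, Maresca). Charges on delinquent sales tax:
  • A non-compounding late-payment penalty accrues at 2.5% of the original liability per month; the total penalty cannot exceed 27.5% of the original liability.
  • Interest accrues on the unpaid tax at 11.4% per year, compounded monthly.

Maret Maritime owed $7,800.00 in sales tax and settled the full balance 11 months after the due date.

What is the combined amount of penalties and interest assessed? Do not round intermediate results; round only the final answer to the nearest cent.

Penalty (uncapped): 11 × 2.5% × $7,800.00 = $2,145.00; cap = 27.5% × $7,800.00 = $2,145.00 → penalty = $2,145.00
Interest (11.4%/yr ÷ 12 = 0.95%/month): $7,800.00 × ((1 + 0.0095)^11 − 1) = $854.9419…
Penalties + interest = $2,145.0000 + $854.9419… = $2,999.94

$2,999.94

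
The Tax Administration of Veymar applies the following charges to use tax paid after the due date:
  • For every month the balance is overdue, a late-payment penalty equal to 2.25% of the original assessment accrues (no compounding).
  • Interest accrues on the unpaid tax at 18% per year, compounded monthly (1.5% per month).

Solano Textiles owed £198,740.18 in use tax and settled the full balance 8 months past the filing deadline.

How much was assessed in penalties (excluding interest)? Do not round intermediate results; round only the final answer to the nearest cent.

Late-payment penalty = 2.25% × £198,740.18 × 8 mo = £35,773.23…

£35,773.23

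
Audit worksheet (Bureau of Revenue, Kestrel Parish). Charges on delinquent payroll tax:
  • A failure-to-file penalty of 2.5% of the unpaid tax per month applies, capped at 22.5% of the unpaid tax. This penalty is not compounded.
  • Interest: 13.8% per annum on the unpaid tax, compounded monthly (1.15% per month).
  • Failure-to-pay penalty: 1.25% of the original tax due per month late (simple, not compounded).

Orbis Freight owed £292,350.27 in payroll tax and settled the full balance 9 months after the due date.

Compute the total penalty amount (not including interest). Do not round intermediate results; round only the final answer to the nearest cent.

Failure-to-file: 9 × 2.5% × £292,350.27 = £65,778.81…, capped at 22.5% × £292,350.27 = £65,778.81…
Failure-to-pay penalty: 9 × 1.25% × £292,350.27 = £32,889.41…
Total penalty = £65,778.81… + £32,889.41… = £98,668.22

£98,668.22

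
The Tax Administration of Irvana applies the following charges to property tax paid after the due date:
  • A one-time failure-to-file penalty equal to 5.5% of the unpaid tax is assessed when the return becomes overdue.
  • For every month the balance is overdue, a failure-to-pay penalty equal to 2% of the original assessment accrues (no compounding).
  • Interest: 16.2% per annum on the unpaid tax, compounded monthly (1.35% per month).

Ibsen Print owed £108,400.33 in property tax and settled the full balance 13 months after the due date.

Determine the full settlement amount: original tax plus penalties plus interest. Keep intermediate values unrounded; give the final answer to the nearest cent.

Failure-to-file penalty: 5.5% × £108,400.33 = £5,962.02…
Failure-to-pay penalty = 2% × £108,400.33 × 13 mo = £28,184.09…
Interest: £108,400.33 × ((1 + 0.0135)^13 − 1) = £108,400.33 × 0.1904435… = £20,644.1386…
Total = £108,400.33 + £34,146.1040… + £20,644.1386… = £163,190.57

£163,190.57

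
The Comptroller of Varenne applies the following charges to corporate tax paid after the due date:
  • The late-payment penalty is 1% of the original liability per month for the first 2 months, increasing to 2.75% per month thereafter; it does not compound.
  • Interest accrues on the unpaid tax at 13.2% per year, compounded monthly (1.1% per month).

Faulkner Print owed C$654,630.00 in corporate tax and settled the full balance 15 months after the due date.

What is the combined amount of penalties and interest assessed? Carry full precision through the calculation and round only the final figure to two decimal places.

C$363,863.70

Penalty, months 1–2: 2 × 1% × C$654,630.00 = C$13,092.60
Penalty, months 3–15: 13 × 2.75% × C$654,630.00 = C$234,030.23…
Interest: C$654,630.00 × ((1 + 0.011)^15 − 1) = C$654,630.00 × 0.1783311… = C$116,740.8766…
Penalties + interest = C$247,122.8250 + C$116,740.8766… = C$363,863.70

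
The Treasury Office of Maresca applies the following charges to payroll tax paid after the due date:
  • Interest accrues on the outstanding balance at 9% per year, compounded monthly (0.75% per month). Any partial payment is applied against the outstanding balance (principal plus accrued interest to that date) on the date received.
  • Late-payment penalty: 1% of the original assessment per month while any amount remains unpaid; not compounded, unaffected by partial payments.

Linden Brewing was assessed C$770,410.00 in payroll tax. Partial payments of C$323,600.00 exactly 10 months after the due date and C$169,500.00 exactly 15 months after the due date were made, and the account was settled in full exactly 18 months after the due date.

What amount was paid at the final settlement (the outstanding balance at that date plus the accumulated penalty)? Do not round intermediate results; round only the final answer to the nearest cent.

C$503,116.51

Balance at month 10: C$770,410.0000 × (1 + 0.0075)^10 = C$830,180.3689…
After C$323,600.00 payment: C$830,180.3689… − C$323,600.00 = C$506,580.3689…
Balance at month 15: C$506,580.3689… × (1 + 0.0075)^5 = C$525,864.2293…
After C$169,500.00 payment: C$525,864.2293… − C$169,500.00 = C$356,364.2293…
Balance at month 18: C$356,364.2293… × (1 + 0.0075)^3 = C$364,442.7113…
Penalty: 18 × 1% × C$770,410.00 = C$138,673.80
Final settlement = outstanding balance + penalty = C$364,442.7113… + C$138,673.80 = C$503,116.51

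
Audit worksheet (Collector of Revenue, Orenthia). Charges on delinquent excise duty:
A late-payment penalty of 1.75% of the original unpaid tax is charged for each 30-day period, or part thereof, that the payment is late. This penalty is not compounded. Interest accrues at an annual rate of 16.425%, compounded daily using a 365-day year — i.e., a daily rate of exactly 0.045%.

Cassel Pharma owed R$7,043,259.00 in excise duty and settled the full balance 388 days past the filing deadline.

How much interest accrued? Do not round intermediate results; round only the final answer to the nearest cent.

Interest: R$7,043,259.00 × ((1 + 0.00045)^388 − 1) = R$7,043,259.00 × 0.19072305… = R$1,343,311.8312…

R$1,343,311.83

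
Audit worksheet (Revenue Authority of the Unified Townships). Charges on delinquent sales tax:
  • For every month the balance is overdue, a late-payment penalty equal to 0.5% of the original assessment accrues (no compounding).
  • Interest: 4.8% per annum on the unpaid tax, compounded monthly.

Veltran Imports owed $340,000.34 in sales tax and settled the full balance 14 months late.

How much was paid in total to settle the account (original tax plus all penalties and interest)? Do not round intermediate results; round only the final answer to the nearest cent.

Late-payment penalty = 0.5% × $340,000.34 × 14 mo = $23,800.02…
Interest (4.8%/yr ÷ 12 = 0.4%/month): $340,000.34 × ((1 + 0.004)^14 − 1) = $19,543.0680…
Total = $340,000.34 + $23,800.0238 + $19,543.0680… = $383,343.43

$383,343.43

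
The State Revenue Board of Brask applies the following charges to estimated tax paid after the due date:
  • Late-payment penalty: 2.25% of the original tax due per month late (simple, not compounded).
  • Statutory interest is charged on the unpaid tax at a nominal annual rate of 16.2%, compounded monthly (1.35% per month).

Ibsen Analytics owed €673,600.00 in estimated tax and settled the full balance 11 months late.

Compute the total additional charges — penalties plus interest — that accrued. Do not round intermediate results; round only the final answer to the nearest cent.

Late-payment penalty = 2.25% × €673,600.00 × 11 mo = €166,716.00
Interest: €673,600.00 × ((1 + 0.0135)^11 − 1) = €673,600.00 × 0.1589409… = €107,062.5787…
Penalties + interest = €166,716.0000 + €107,062.5787… = €273,778.58

€273,778.58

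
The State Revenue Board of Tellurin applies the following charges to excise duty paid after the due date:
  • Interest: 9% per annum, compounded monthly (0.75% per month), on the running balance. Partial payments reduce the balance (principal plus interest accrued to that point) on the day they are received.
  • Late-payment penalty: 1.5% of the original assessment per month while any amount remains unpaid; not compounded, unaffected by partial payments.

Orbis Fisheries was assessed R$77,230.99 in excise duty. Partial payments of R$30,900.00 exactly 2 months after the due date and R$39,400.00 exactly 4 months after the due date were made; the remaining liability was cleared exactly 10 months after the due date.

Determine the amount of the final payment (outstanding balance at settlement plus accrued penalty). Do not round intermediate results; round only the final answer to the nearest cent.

R$20,797.43

Balance at month 2: R$77,230.9900 × (1 + 0.0075)^2 = R$78,393.7991…
After R$30,900.00 payment: R$78,393.7991… − R$30,900.00 = R$47,493.7991…
Balance at month 4: R$47,493.7991… × (1 + 0.0075)^2 = R$48,208.8776…
After R$39,400.00 payment: R$48,208.8776… − R$39,400.00 = R$8,808.8776…
Balance at month 10: R$8,808.8776… × (1 + 0.0075)^6 = R$9,212.7843…
Penalty: 10 × 1.5% × R$77,230.99 = R$11,584.65…
Final settlement = outstanding balance + penalty = R$9,212.7843… + R$11,584.65… = R$20,797.43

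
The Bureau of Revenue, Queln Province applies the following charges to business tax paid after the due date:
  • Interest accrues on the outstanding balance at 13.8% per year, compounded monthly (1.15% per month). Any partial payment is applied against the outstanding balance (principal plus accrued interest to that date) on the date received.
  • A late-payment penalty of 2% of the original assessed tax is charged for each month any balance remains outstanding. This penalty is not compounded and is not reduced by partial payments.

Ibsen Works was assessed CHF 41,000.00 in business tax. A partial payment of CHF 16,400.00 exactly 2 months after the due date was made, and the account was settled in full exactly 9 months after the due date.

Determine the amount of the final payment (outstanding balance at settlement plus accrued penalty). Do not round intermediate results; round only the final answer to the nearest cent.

CHF 35,057.40

Balance at month 2: CHF 41,000.0000 × (1 + 0.0115)^2 = CHF 41,948.4223…
After CHF 16,400.00 payment: CHF 41,948.4223… − CHF 16,400.00 = CHF 25,548.4223…
Balance at month 9: CHF 25,548.4223… × (1 + 0.0115)^7 = CHF 27,677.4003…
Penalty: 9 × 2% × CHF 41,000.00 = CHF 7,380.00
Final settlement = outstanding balance + penalty = CHF 27,677.4003… + CHF 7,380.00 = CHF 35,057.40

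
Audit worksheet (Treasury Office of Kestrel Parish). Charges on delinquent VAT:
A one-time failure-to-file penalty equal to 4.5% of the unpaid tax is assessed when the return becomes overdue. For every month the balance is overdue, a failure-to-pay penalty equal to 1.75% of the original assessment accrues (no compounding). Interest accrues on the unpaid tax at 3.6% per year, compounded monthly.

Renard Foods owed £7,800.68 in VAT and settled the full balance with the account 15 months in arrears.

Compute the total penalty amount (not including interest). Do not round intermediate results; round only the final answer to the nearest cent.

£2,398.71

Failure-to-file penalty: 4.5% × £7,800.68 = £351.03…
Failure-to-pay penalty: 15 × 1.75% × £7,800.68 = £2,047.68…
Total penalty = £351.03… + £2,047.68… = £2,398.71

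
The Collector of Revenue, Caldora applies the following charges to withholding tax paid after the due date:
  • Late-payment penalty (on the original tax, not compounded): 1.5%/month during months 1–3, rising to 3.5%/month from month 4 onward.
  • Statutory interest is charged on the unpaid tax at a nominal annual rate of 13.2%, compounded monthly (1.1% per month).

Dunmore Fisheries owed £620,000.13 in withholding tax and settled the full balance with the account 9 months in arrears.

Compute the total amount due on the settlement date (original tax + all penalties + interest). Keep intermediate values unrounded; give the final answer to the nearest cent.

£842,251.37

Penalty, months 1–3: 3 × 1.5% × £620,000.13 = £27,900.01…
Penalty, months 4–9: 6 × 3.5% × £620,000.13 = £130,200.03…
Interest: £620,000.13 × ((1 + 0.011)^9 − 1) = £620,000.13 × 0.1034697… = £64,151.2084…
Total = £620,000.13 + £158,100.0332… + £64,151.2084… = £842,251.37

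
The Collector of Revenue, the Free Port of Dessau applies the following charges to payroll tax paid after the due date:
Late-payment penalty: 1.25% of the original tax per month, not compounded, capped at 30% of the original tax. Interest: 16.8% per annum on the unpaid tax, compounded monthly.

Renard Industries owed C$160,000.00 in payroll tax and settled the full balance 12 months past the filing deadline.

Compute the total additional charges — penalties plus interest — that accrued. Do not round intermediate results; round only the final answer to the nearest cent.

C$53,049.46

Penalty: 12 × 1.25% × C$160,000.00 = C$24,000.00 (below the 30% cap of C$48,000.00)
Interest (16.8%/yr ÷ 12 = 1.4%/month): C$160,000.00 × ((1 + 0.014)^12 − 1) = C$29,049.4606…
Penalties + interest = C$24,000.0000 + C$29,049.4606… = C$53,049.46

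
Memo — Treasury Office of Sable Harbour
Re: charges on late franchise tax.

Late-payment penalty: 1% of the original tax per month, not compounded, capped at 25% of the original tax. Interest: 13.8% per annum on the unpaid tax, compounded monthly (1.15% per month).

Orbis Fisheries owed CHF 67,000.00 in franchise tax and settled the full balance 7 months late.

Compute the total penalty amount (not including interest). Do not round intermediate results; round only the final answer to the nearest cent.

CHF 4,690.00

Penalty: 7 × 1% × CHF 67,000.00 = CHF 4,690.00 (below the 25% cap of CHF 16,750.00)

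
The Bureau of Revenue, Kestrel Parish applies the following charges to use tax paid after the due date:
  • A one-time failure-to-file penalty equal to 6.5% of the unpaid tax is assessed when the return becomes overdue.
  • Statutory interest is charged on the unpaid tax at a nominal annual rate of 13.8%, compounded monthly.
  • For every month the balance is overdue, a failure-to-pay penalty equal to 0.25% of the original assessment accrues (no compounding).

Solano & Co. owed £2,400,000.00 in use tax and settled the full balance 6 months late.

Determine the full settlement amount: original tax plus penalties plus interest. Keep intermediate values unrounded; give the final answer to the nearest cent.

Failure-to-file penalty: 6.5% × £2,400,000.00 = £156,000.00
Failure-to-pay penalty = 0.25% × £2,400,000.00 × 6 mo = £36,000.00
Interest (13.8%/yr ÷ 12 = 1.15%/month): £2,400,000.00 × ((1 + 0.0115)^6 − 1) = £170,434.6345…
Total = £2,400,000.00 + £192,000.0000 + £170,434.6345… = £2,762,434.63

£2,762,434.63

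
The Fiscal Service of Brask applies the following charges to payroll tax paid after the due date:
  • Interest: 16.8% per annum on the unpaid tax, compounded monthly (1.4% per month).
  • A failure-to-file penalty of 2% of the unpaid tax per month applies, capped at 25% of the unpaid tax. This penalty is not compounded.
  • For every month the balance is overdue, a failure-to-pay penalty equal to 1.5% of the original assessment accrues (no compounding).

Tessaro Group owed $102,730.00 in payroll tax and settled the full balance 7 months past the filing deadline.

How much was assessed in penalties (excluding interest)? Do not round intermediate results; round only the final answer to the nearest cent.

Failure-to-file: 7 × 2% × $102,730.00 = $14,382.20 (under the 25% cap)
Failure-to-pay penalty = 1.5% × $102,730.00 × 7 mo = $10,786.65
Total penalty = $14,382.20 + $10,786.65 = $25,168.85

$25,168.85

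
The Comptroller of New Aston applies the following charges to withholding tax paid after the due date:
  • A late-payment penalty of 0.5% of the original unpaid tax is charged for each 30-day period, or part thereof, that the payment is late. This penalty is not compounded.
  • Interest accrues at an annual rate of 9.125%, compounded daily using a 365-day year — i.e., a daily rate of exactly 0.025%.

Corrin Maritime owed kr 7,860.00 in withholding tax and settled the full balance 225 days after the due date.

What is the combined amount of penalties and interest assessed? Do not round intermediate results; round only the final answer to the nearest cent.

kr 769.14

Penalty periods: ⌈225/30⌉ = 8; penalty = 8 × 0.5% × kr 7,860.00 = kr 314.40
Interest: kr 7,860.00 × ((1 + 0.00025)^225 − 1) = kr 7,860.00 × 0.05785468… = kr 454.7378…
Penalties + interest = kr 314.4000 + kr 454.7378… = kr 769.14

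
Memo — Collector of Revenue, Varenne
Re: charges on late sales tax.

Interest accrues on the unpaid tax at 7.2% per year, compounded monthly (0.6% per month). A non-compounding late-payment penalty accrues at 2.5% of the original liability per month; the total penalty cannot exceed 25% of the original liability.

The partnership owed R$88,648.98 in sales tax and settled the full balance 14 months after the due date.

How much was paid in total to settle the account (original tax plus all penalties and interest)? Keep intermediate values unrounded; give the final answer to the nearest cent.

R$118,555.24

Penalty (uncapped): 14 × 2.5% × R$88,648.98 = R$31,027.14…; cap = 25% × R$88,648.98 = R$22,162.25… → penalty = R$22,162.25…
Interest: R$88,648.98 × ((1 + 0.006)^14 − 1) = R$88,648.98 × 0.0873559… = R$7,744.0147…
Total = R$88,648.98 + R$22,162.2450 + R$7,744.0147… = R$118,555.24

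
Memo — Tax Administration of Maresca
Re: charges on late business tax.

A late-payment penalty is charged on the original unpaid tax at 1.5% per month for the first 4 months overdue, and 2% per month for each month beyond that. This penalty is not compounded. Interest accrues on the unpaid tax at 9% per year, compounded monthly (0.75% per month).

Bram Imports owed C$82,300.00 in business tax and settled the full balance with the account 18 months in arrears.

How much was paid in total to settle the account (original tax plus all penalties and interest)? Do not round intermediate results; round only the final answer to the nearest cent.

Penalty, months 1–4: 4 × 1.5% × C$82,300.00 = C$4,938.00
Penalty, months 5–18: 14 × 2% × C$82,300.00 = C$23,044.00
Interest: C$82,300.00 × ((1 + 0.0075)^18 − 1) = C$82,300.00 × 0.1439604… = C$11,847.9400…
Total = C$82,300.00 + C$27,982.0000 + C$11,847.9400… = C$122,129.94

C$122,129.94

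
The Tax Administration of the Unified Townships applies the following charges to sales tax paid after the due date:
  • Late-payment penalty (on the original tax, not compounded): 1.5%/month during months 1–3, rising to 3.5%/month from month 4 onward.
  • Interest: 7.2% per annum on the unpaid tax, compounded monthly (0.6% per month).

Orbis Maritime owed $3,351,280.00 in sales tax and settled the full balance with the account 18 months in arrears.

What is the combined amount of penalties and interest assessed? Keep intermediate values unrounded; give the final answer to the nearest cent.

Penalty, months 1–3: 3 × 1.5% × $3,351,280.00 = $150,807.60
Penalty, months 4–18: 15 × 3.5% × $3,351,280.00 = $1,759,422.00
Interest: $3,351,280.00 × ((1 + 0.006)^18 − 1) = $3,351,280.00 × 0.1136883… = $381,001.2900…
Penalties + interest = $1,910,229.6000 + $381,001.2900… = $2,291,230.89

$2,291,230.89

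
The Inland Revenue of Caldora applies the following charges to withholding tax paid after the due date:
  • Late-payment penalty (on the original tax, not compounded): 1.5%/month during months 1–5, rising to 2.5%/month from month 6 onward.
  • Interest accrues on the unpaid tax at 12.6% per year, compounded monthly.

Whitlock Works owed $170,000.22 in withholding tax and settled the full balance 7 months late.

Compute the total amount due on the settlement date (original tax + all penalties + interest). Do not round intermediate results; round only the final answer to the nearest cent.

$204,145.82

Penalty, months 1–5: 5 × 1.5% × $170,000.22 = $12,750.02…
Penalty, months 6–7: 2 × 2.5% × $170,000.22 = $8,500.01…
Interest (12.6%/yr ÷ 12 = 1.05%/month): $170,000.22 × ((1 + 0.0105)^7 − 1) = $12,895.5698…
Total = $170,000.22 + $21,250.0275 + $12,895.5698… = $204,145.82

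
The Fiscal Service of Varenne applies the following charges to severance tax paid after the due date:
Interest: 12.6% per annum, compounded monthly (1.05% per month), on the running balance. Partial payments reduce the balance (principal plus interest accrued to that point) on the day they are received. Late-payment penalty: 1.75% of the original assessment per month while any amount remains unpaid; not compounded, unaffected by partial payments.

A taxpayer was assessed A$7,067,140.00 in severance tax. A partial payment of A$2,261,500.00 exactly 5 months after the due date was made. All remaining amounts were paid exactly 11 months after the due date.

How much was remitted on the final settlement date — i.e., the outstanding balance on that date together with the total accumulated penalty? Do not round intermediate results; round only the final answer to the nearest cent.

A$6,880,283.91

Balance at month 5: A$7,067,140.0000 × (1 + 0.0105)^5 = A$7,446,038.6132…
After A$2,261,500.00 payment: A$7,446,038.6132… − A$2,261,500.00 = A$5,184,538.6132…
Balance at month 11: A$5,184,538.6132… × (1 + 0.0105)^6 = A$5,519,859.4609…
Penalty: 11 × 1.75% × A$7,067,140.00 = A$1,360,424.45
Final settlement = outstanding balance + penalty = A$5,519,859.4609… + A$1,360,424.45 = A$6,880,283.91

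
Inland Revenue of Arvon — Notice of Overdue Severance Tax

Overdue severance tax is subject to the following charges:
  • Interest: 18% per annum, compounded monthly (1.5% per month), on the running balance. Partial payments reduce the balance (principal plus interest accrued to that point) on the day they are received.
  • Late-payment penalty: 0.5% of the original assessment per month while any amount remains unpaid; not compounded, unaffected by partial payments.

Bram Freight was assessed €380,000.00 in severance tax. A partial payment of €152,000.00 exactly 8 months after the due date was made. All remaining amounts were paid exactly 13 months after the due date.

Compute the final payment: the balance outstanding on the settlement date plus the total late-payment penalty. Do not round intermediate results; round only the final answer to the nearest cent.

€322,102.76

Balance at month 8: €380,000.0000 × (1 + 0.015)^8 = €428,067.1829…
After €152,000.00 payment: €428,067.1829… − €152,000.00 = €276,067.1829…
Balance at month 13: €276,067.1829… × (1 + 0.015)^5 = €297,402.7601…
Penalty: 13 × 0.5% × €380,000.00 = €24,700.00
Final settlement = outstanding balance + penalty = €297,402.7601… + €24,700.00 = €322,102.76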